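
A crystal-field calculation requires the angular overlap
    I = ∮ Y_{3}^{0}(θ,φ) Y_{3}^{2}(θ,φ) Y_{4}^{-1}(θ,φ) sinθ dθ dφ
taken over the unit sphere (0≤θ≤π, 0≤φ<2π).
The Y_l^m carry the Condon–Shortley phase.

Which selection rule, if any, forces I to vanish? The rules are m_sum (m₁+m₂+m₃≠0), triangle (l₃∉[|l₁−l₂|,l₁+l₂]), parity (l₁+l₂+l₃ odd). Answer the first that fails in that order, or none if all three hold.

m₁+m₂+m₃ = 0 + 2 − 1 = 1  ✗
triangle: |3−3|=0 ≤ l₃=4 ≤ 3+3=6
parity: l₁+l₂+l₃ = 10 is even

m_sum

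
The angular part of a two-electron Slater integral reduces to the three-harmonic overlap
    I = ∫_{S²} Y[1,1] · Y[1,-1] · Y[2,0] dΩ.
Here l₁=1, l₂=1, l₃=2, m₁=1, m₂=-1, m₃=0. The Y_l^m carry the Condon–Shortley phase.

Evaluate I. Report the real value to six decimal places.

Rules hold: Σm=0, L=4 even, 0≤2≤2.
N = 3·3·5 = 45
Δ = 0!·2!·2!/5! = 1/30
Racah Σ t=0..0: t=0:+1/1 = 1/1
⇒ 3j(1 1 2; 0 0 0)² = 2/15, sgn +1
Racah Σ t=0..0: t=0:+1/4 = 1/4
⇒ 3j(1 1 2; 1 -1 0)² = 1/30, sgn +1
4πI² = N·(3j₀)²·(3jₘ)² = 1/5
I = +1·√(0.2/4π) = 0.12615663

0.126157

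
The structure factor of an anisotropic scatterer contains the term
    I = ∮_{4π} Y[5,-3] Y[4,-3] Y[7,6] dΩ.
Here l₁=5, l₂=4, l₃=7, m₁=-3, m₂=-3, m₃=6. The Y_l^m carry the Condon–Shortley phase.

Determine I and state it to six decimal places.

0.136138

Checks pass: Σm=0; 16 even; l₃=7∈[1,9].
(2·5+1)(2·4+1)(2·7+1) = 1485
Δ: 2! 8! 6! / 17! → 1/6126120
sum: t=0:+1/69120 t=1:−1/20736 t=2:+1/69120 = -1/51840
3j²(5 4 7; 0 0 0) = Δ·Π!·Σ² = 280/21879  (sign +1)
sum: t=0:+1/9676800 t=1:−1/3628800 = -1/5806080
3j²(5 4 7; -3 -3 6) = Δ·Π!·Σ² = 5/408  (sign +1)
combine: 4πI² = 1485·280/21879·5/408 = 875/3757
take √, sign +1: I = 0.13613773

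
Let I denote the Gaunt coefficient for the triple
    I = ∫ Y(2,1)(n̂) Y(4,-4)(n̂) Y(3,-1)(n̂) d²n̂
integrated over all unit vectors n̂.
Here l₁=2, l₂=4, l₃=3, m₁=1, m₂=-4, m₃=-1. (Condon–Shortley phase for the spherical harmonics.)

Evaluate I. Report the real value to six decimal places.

1 − 4 − 1 = -4 ≠ 0: azimuthal integral kills it; I = 0

0.000000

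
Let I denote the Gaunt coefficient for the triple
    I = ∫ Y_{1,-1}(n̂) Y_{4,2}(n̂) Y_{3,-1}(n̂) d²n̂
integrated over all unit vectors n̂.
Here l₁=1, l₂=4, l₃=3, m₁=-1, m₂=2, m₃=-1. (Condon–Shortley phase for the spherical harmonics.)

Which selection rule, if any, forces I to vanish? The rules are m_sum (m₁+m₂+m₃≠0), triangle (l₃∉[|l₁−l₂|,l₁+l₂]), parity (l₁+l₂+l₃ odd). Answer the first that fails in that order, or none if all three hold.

Σmᵢ = 0  ✓
l₃∈[|l₁−l₂|,l₁+l₂]=[3,5], have l₃=3  ✓
Σlᵢ = 8 ⇒ even  ✓

none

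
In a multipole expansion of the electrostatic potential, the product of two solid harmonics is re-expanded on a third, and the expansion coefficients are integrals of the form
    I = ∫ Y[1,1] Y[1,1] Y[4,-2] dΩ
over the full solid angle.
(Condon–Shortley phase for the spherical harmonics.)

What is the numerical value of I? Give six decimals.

l₃=4 ∉ [0,2] — triangle fails ⇒ I = 0

0.000000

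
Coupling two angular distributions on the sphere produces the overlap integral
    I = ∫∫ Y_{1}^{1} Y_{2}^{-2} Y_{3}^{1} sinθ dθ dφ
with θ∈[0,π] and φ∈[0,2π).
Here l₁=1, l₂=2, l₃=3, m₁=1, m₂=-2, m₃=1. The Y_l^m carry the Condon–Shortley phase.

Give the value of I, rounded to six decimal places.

-0.082589

Rules hold: Σm=0, L=6 even, 1≤3≤3.
N = 3·5·7 = 105
Δ = 0!·2!·4!/7! = 1/105
Racah Σ t=0..0: t=0:+1/4 = 1/4
⇒ 3j(1 2 3; 0 0 0)² = 3/35, sgn -1
Racah Σ t=0..0: t=0:+1/48 = 1/48
⇒ 3j(1 2 3; 1 -2 1)² = 1/105, sgn +1
4πI² = N·(3j₀)²·(3jₘ)² = 3/35
I = -1·√(0.0857143/4π) = -0.08258890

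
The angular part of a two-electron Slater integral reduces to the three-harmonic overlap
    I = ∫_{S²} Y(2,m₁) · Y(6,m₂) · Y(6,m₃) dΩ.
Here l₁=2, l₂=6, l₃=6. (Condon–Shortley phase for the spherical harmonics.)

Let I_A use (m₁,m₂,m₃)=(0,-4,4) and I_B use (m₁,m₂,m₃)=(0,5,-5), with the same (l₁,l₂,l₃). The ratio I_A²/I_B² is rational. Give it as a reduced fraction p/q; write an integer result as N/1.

Shared (l₁,l₂,l₃)=(2,6,6): N and (l;000)² cancel in I_A²/I_B².
A: Δ = 2!·2!·10!/15! = 1/90090; Racah Σ t=0..2: t=0:+1/322560 t=1:−1/362880 t=2:+1/14515200 = 1/2419200; ⇒ 3j(2 6 6; 0 -4 4)² = 2/5005, sgn +1
B: Δ = 2!·2!·10!/15! = 1/90090; Racah Σ t=1..2: t=1:−1/3628800 t=2:+1/1451520 = 1/2419200; ⇒ 3j(2 6 6; 0 5 -5)² = 11/910, sgn -1
I_A²/I_B² = (2/5005)/(11/910) = 4/121

4/121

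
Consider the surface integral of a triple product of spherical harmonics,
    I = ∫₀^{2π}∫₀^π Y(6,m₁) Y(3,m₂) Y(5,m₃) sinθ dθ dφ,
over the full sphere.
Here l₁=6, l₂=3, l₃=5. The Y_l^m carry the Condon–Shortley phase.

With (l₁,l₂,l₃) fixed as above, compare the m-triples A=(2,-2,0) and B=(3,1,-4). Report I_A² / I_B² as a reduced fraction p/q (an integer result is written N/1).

Same 6,3,5: normalisation and zero-m 3j drop out of the ratio.
A: Δ: 4! 8! 2! / 15! → 1/675675; sum: t=0:+1/13824 t=1:−1/8640 = -1/23040; 3j²(6 3 5; 2 -2 0) = Δ·Π!·Σ² = 2/429  (sign +1)
B: Δ: 4! 8! 2! / 15! → 1/675675; sum: t=2:+1/40320 t=3:−1/241920 = 1/48384; 3j²(6 3 5; 3 1 -4) = Δ·Π!·Σ² = 24/1001  (sign -1)
I_A²/I_B² = (2/429)/(24/1001) = 7/36

7/36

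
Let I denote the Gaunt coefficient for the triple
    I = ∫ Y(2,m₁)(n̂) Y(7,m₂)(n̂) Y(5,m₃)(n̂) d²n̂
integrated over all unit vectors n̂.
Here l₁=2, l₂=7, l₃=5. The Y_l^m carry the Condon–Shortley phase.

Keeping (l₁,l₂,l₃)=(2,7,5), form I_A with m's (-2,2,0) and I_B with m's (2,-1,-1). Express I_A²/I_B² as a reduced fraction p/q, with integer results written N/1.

9/5

l's match ⇒ only the (l;m) 3-j factors differ between A and B.
A: triangle coeff Δ(2,7,5) = 1/15015; Σ_t [4,4]: t=4:+1/345600 = 1/345600; (3j)²=6/715 [(2 7 5; -2 2 0)], sign=-1
B: triangle coeff Δ(2,7,5) = 1/15015; Σ_t [0,0]: t=0:+1/414720 = 1/414720; (3j)²=2/429 [(2 7 5; 2 -1 -1)], sign=+1
I_A²/I_B² = (6/715)/(2/429) = 9/5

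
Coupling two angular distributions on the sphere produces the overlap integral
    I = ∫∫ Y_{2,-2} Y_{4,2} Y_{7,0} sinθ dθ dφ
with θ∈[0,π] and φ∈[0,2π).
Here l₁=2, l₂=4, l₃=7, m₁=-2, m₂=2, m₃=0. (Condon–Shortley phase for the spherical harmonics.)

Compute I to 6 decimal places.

0.000000

triangle: need 2≤l₃≤6, have 7; I=0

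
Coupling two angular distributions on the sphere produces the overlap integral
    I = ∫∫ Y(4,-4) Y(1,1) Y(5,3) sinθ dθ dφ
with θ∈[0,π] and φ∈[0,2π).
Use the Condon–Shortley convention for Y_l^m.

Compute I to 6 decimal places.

-0.049106

Rules hold: Σm=0, L=10 even, 3≤5≤5.
N = 9·3·11 = 297
Δ = 0!·8!·2!/11! = 1/495
Racah Σ t=0..0: t=0:+1/576 = 1/576
⇒ 3j(4 1 5; 0 0 0)² = 5/99, sgn -1
Racah Σ t=0..0: t=0:+1/80640 = 1/80640
⇒ 3j(4 1 5; -4 1 3)² = 1/495, sgn +1
4πI² = N·(3j₀)²·(3jₘ)² = 1/33
I = -1·√(0.030303/4π) = -0.04910640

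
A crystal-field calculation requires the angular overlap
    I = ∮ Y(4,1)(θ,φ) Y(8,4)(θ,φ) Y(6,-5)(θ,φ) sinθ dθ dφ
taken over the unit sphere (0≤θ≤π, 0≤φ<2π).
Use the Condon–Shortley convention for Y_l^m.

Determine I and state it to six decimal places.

Checks pass: Σm=0; 18 even; l₃=6∈[4,12].
(2·4+1)(2·8+1)(2·6+1) = 1989
Δ: 6! 2! 10! / 19! → 1/23279256
sum: t=2:+1/1658880 t=3:−1/518400 t=4:+1/1658880 = -1/1382400
3j²(4 8 6; 0 0 0) = Δ·Π!·Σ² = 504/46189  (sign -1)
sum: t=2:+1/174182400 t=3:−1/26127360 = -17/522547200
3j²(4 8 6; 1 4 -5) = Δ·Π!·Σ² = 935/62244  (sign +1)
combine: 4πI² = 1989·504/46189·935/62244 = 1530/4693
take √, sign -1: I = -0.16107031

-0.161070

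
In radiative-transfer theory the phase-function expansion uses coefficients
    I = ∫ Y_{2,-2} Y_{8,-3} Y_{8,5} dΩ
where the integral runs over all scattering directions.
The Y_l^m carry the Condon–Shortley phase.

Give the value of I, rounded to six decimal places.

0.151411

Rules hold: Σm=0, L=18 even, 6≤8≤10.
N = 5·17·17 = 1445
Δ = 2!·2!·14!/19! = 1/348840
Racah Σ t=0..2: t=0:+1/116121600 t=1:−1/25401600 t=2:+1/116121600 = -1/45158400
⇒ 3j(2 8 8; 0 0 0)² = 24/1615, sgn -1
Racah Σ t=2..2: t=2:+1/958003200 = 1/958003200
⇒ 3j(2 8 8; -2 -3 5)² = 13/969, sgn -1
4πI² = N·(3j₀)²·(3jₘ)² = 104/361
I = +1·√(0.288089/4π) = 0.15141125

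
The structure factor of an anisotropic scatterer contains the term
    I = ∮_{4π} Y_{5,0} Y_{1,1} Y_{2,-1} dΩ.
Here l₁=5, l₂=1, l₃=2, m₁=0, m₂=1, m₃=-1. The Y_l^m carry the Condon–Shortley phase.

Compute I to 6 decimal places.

l₃=2 ∉ [4,6] — triangle fails ⇒ I = 0

0.000000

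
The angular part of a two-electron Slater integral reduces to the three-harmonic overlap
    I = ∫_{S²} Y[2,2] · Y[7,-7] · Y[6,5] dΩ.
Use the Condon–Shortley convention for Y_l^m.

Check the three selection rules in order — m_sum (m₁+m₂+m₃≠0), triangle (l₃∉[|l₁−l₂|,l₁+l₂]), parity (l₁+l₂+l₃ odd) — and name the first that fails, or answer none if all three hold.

Σmᵢ = 0  ✓
l₃∈[|l₁−l₂|,l₁+l₂]=[5,9], have l₃=6  ✓
Σlᵢ = 15 ⇒ odd  ✗

parity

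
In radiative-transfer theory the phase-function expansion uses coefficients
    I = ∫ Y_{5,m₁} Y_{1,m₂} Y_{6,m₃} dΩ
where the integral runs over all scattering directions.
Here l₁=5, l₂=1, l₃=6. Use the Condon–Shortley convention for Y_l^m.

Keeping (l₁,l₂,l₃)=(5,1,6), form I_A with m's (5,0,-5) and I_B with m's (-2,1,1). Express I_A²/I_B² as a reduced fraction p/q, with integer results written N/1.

Same 5,1,6: normalisation and zero-m 3j drop out of the ratio.
A: Δ: 0! 10! 2! / 13! → 1/858; sum: t=0:+1/3628800 = 1/3628800; 3j²(5 1 6; 5 0 -5) = Δ·Π!·Σ² = 1/78  (sign -1)
B: Δ: 0! 10! 2! / 13! → 1/858; sum: t=0:+1/60480 = 1/60480; 3j²(5 1 6; -2 1 1) = Δ·Π!·Σ² = 5/429  (sign -1)
I_A²/I_B² = (1/78)/(5/429) = 11/10

11/10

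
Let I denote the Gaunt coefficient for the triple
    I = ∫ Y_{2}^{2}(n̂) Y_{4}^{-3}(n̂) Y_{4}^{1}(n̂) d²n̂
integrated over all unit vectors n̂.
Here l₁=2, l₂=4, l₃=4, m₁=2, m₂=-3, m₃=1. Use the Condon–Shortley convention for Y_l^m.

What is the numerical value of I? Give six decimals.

Rules hold: Σm=0, L=10 even, 2≤4≤6.
N = 5·9·9 = 405
Δ = 2!·2!·6!/11! = 1/13860
Racah Σ t=0..2: t=0:+1/192 t=1:−1/36 t=2:+1/192 = -5/288
⇒ 3j(2 4 4; 0 0 0)² = 20/693, sgn -1
Racah Σ t=0..0: t=0:+1/480 = 1/480
⇒ 3j(2 4 4; 2 -3 1)² = 3/110, sgn -1
4πI² = N·(3j₀)²·(3jₘ)² = 270/847
I = +1·√(0.318772/4π) = 0.15927046

0.159270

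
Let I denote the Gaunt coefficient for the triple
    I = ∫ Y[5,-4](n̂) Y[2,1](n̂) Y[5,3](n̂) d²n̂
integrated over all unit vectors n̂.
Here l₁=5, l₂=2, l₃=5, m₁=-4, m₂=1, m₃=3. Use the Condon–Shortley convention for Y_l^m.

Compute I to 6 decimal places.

m-sum 0 ✓  L=12 even ✓  3≤5≤7 ✓
Π(2lᵢ+1) = 11×5×11 = 605
triangle coeff Δ(5,2,5) = 1/38610
Σ_t [0,2]: t=0:+1/2880 t=1:−1/576 t=2:+1/2880 = -1/960
(3j)²=10/429 [(5 2 5; 0 0 0)], sign=+1
Σ_t [1,2]: t=1:−1/80640 t=2:+1/10080 = 1/11520
(3j)²=49/1430 [(5 2 5; -4 1 3)], sign=+1
⇒ 4πI² = 245/507
I = (+1)√(245/507/(4π)) = 0.19609844

0.196098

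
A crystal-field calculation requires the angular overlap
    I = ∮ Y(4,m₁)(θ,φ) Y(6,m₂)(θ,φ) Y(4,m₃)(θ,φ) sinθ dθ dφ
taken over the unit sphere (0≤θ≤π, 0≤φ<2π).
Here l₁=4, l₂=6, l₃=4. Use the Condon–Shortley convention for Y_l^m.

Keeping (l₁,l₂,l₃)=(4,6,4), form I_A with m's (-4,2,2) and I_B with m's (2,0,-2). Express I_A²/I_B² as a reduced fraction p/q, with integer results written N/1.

60/121

l's match ⇒ only the (l;m) 3-j factors differ between A and B.
A: triangle coeff Δ(4,6,4) = 1/1261260; Σ_t [6,6]: t=6:+1/69120 = 1/69120; (3j)²=4/429 [(4 6 4; -4 2 2)], sign=+1
B: triangle coeff Δ(4,6,4) = 1/1261260; Σ_t [0,2]: t=0:+1/1036800 t=1:−1/14400 t=2:+1/4608 = 77/518400; (3j)²=11/585 [(4 6 4; 2 0 -2)], sign=+1
I_A²/I_B² = (4/429)/(11/585) = 60/121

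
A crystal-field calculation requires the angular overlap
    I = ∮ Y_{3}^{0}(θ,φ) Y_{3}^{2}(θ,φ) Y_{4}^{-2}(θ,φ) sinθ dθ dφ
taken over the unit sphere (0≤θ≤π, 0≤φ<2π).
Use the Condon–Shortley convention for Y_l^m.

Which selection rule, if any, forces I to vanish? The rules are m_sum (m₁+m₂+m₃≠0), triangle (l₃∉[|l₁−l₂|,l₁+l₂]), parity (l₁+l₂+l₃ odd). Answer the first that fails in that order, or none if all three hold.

none

m₁+m₂+m₃ = 0 + 2 − 2 = 0  ✓
triangle: |3−3|=0 ≤ l₃=4 ≤ 3+3=6  ✓
parity: l₁+l₂+l₃ = 10 is even  ✓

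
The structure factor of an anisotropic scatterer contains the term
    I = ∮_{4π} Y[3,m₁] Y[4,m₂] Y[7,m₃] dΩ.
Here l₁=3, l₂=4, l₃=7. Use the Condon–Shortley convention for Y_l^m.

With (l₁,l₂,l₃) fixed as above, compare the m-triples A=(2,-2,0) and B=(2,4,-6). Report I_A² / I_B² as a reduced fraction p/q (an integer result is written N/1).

Shared (l₁,l₂,l₃)=(3,4,7): N and (l;000)² cancel in I_A²/I_B².
A: Δ = 0!·6!·8!/15! = 1/45045; Racah Σ t=0..0: t=0:+1/172800 = 1/172800; ⇒ 3j(3 4 7; 2 -2 0)² = 7/2145, sgn -1
B: Δ = 0!·6!·8!/15! = 1/45045; Racah Σ t=0..0: t=0:+1/4838400 = 1/4838400; ⇒ 3j(3 4 7; 2 4 -6)² = 1/35, sgn -1
I_A²/I_B² = (7/2145)/(1/35) = 49/429

49/429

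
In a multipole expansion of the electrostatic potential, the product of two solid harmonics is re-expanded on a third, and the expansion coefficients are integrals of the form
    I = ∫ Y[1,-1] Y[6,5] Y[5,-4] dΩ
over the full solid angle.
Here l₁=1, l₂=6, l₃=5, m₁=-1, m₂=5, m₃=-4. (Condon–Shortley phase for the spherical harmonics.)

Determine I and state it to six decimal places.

-0.303018

m-sum 0 ✓  L=12 even ✓  5≤5≤7 ✓
Π(2lᵢ+1) = 3×13×11 = 429
triangle coeff Δ(1,6,5) = 1/858
Σ_t [1,1]: t=1:−1/14400 = -1/14400
(3j)²=6/143 [(1 6 5; 0 0 0)], sign=+1
Σ_t [2,2]: t=2:+1/725760 = 1/725760
(3j)²=5/78 [(1 6 5; -1 5 -4)], sign=-1
⇒ 4πI² = 15/13
I = (-1)√(15/13/(4π)) = -0.30301841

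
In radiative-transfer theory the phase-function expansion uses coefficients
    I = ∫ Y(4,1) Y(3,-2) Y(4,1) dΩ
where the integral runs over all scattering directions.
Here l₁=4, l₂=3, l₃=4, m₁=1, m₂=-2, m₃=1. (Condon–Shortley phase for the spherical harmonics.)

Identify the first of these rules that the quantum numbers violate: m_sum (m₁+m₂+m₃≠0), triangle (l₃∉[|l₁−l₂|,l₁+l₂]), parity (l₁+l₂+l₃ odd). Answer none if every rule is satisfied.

m₁+m₂+m₃ = 1 − 2 + 1 = 0  ✓
triangle: |4−3|=1 ≤ l₃=4 ≤ 4+3=7  ✓
parity: l₁+l₂+l₃ = 11 is odd  ✗

parity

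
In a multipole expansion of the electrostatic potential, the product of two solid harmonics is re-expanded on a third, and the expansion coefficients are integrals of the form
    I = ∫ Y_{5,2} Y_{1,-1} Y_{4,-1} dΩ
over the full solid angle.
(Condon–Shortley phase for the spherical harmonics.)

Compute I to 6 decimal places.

0.225034

Checks pass: Σm=0; 10 even; l₃=4∈[4,6].
(2·5+1)(2·1+1)(2·4+1) = 297
Δ: 2! 8! 0! / 11! → 1/495
sum: t=1:−1/576 = -1/576
3j²(5 1 4; 0 0 0) = Δ·Π!·Σ² = 5/99  (sign -1)
sum: t=0:+1/1440 = 1/1440
3j²(5 1 4; 2 -1 -1) = Δ·Π!·Σ² = 7/165  (sign -1)
combine: 4πI² = 297·5/99·7/165 = 7/11
take √, sign +1: I = 0.22503380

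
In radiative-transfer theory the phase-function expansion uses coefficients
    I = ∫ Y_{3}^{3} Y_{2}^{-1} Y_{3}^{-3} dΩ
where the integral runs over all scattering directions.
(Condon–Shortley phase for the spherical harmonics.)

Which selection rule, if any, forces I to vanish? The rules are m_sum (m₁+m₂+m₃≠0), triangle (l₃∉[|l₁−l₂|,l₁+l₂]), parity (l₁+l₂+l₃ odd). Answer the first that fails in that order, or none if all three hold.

m_sum

m₁+m₂+m₃ = 3 − 1 − 3 = -1  ✗
triangle: |3−2|=1 ≤ l₃=3 ≤ 3+2=5
parity: l₁+l₂+l₃ = 8 is even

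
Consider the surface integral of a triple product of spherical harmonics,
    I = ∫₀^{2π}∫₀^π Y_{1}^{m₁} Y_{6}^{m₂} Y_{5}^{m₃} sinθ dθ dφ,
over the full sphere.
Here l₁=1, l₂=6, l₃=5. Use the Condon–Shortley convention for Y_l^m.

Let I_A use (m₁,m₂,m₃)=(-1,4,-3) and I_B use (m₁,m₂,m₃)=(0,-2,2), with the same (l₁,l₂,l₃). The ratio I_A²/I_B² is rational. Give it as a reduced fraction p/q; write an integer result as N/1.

l's match ⇒ only the (l;m) 3-j factors differ between A and B.
A: triangle coeff Δ(1,6,5) = 1/858; Σ_t [2,2]: t=2:+1/161280 = 1/161280; (3j)²=15/286 [(1 6 5; -1 4 -3)], sign=+1
B: triangle coeff Δ(1,6,5) = 1/858; Σ_t [1,1]: t=1:−1/30240 = -1/30240; (3j)²=16/429 [(1 6 5; 0 -2 2)], sign=+1
I_A²/I_B² = (15/286)/(16/429) = 45/32

45/32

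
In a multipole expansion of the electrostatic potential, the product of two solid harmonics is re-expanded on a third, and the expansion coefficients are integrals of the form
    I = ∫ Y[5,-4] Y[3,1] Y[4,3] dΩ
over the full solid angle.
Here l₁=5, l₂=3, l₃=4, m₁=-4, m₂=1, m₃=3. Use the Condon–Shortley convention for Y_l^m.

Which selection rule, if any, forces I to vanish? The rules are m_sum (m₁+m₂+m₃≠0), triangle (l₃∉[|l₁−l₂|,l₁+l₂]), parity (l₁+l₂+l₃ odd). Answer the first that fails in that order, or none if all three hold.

none

Σmᵢ = 0  ✓
l₃∈[|l₁−l₂|,l₁+l₂]=[2,8], have l₃=4  ✓
Σlᵢ = 12 ⇒ even  ✓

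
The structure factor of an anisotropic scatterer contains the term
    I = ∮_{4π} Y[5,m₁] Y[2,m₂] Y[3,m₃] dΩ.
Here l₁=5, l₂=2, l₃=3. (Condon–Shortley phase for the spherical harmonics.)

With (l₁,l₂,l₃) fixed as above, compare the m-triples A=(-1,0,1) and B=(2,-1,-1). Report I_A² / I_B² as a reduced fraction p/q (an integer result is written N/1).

6/7

Same 5,2,3: normalisation and zero-m 3j drop out of the ratio.
A: Δ: 4! 6! 0! / 11! → 1/2310; sum: t=2:+1/192 = 1/192; 3j²(5 2 3; -1 0 1) = Δ·Π!·Σ² = 3/77  (sign +1)
B: Δ: 4! 6! 0! / 11! → 1/2310; sum: t=1:−1/288 = -1/288; 3j²(5 2 3; 2 -1 -1) = Δ·Π!·Σ² = 1/22  (sign -1)
I_A²/I_B² = (3/77)/(1/22) = 6/7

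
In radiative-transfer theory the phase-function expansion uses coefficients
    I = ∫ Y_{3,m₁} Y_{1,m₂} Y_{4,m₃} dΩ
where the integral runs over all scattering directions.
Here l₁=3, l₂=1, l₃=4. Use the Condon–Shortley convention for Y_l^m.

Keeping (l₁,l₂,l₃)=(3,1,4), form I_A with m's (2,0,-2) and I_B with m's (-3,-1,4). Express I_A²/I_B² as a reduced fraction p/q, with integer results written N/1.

Shared (l₁,l₂,l₃)=(3,1,4): N and (l;000)² cancel in I_A²/I_B².
A: Δ = 0!·6!·2!/9! = 1/252; Racah Σ t=0..0: t=0:+1/120 = 1/120; ⇒ 3j(3 1 4; 2 0 -2)² = 1/21, sgn +1
B: Δ = 0!·6!·2!/9! = 1/252; Racah Σ t=0..0: t=0:+1/1440 = 1/1440; ⇒ 3j(3 1 4; -3 -1 4)² = 1/9, sgn +1
I_A²/I_B² = (1/21)/(1/9) = 3/7

3/7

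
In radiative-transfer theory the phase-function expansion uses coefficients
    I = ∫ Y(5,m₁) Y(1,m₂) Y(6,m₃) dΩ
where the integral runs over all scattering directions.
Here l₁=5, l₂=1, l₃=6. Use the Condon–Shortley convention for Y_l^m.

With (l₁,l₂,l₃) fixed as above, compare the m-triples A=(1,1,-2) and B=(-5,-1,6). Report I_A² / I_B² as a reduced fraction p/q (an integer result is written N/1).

Same 5,1,6: normalisation and zero-m 3j drop out of the ratio.
A: Δ: 0! 10! 2! / 13! → 1/858; sum: t=0:+1/34560 = 1/34560; 3j²(5 1 6; 1 1 -2) = Δ·Π!·Σ² = 14/429  (sign +1)
B: Δ: 0! 10! 2! / 13! → 1/858; sum: t=0:+1/7257600 = 1/7257600; 3j²(5 1 6; -5 -1 6) = Δ·Π!·Σ² = 1/13  (sign +1)
I_A²/I_B² = (14/429)/(1/13) = 14/33

14/33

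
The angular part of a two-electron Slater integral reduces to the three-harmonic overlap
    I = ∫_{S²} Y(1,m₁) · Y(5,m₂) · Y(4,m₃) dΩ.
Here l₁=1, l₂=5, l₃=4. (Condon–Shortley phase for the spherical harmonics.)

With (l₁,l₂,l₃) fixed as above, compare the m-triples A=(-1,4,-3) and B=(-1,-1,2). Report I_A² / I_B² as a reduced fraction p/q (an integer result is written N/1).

6/1

Same 1,5,4: normalisation and zero-m 3j drop out of the ratio.
A: Δ: 2! 0! 8! / 11! → 1/495; sum: t=2:+1/10080 = 1/10080; 3j²(1 5 4; -1 4 -3) = Δ·Π!·Σ² = 4/55  (sign -1)
B: Δ: 2! 0! 8! / 11! → 1/495; sum: t=2:+1/2880 = 1/2880; 3j²(1 5 4; -1 -1 2) = Δ·Π!·Σ² = 2/165  (sign +1)
I_A²/I_B² = (4/55)/(2/165) = 6/1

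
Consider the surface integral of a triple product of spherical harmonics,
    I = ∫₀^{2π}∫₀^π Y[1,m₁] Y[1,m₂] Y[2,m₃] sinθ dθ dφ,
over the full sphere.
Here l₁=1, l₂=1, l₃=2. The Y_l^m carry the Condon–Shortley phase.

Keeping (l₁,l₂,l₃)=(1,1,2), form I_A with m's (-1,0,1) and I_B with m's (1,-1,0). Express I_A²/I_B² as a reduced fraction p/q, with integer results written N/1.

3/1

Same 1,1,2: normalisation and zero-m 3j drop out of the ratio.
A: Δ: 0! 2! 2! / 5! → 1/30; sum: t=0:+1/2 = 1/2; 3j²(1 1 2; -1 0 1) = Δ·Π!·Σ² = 1/10  (sign -1)
B: Δ: 0! 2! 2! / 5! → 1/30; sum: t=0:+1/4 = 1/4; 3j²(1 1 2; 1 -1 0) = Δ·Π!·Σ² = 1/30  (sign +1)
I_A²/I_B² = (1/10)/(1/30) = 3/1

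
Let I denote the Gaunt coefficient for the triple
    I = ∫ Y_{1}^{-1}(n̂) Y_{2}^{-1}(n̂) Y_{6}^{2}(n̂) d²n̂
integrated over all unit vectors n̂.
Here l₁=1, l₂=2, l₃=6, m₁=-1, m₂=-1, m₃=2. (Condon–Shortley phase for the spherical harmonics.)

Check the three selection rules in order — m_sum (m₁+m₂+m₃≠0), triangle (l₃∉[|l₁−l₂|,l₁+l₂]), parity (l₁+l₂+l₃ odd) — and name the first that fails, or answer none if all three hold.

m₁+m₂+m₃ = -1 − 1 + 2 = 0  ✓
triangle: |1−2|=1 ≤ l₃=6 ≤ 1+2=3  ✗
parity: l₁+l₂+l₃ = 9 is odd

triangle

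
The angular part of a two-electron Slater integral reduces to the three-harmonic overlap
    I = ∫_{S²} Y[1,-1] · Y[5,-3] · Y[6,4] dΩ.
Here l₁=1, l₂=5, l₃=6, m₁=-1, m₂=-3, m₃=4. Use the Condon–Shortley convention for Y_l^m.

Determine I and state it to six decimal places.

m-sum 0 ✓  L=12 even ✓  4≤6≤6 ✓
Π(2lᵢ+1) = 3×11×13 = 429
triangle coeff Δ(1,5,6) = 1/858
Σ_t [0,0]: t=0:+1/14400 = 1/14400
(3j)²=6/143 [(1 5 6; 0 0 0)], sign=+1
Σ_t [0,0]: t=0:+1/161280 = 1/161280
(3j)²=15/286 [(1 5 6; -1 -3 4)], sign=+1
⇒ 4πI² = 135/143
I = (+1)√(135/143/(4π)) = 0.27409047

0.274090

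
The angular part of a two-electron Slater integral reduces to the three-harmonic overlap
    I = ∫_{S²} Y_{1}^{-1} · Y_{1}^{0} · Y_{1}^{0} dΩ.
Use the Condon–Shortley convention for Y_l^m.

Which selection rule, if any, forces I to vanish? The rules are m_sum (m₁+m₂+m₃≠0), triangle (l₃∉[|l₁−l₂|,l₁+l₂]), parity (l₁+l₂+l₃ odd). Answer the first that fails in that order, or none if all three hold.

m_sum

m₁+m₂+m₃ = -1 + 0 + 0 = -1  ✗
triangle: |1−1|=0 ≤ l₃=1 ≤ 1+1=2
parity: l₁+l₂+l₃ = 3 is odd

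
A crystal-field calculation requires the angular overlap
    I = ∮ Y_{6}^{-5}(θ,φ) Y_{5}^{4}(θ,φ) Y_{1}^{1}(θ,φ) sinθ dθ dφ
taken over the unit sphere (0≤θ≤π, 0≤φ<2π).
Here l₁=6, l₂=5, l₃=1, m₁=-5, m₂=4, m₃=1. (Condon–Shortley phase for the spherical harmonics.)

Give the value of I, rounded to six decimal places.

Rules hold: Σm=0, L=12 even, 1≤1≤11.
N = 13·11·3 = 429
Δ = 10!·2!·0!/13! = 1/858
Racah Σ t=5..5: t=5:−1/14400 = -1/14400
⇒ 3j(6 5 1; 0 0 0)² = 6/143, sgn +1
Racah Σ t=9..9: t=9:−1/725760 = -1/725760
⇒ 3j(6 5 1; -5 4 1)² = 5/78, sgn -1
4πI² = N·(3j₀)²·(3jₘ)² = 15/13
I = -1·√(1.15385/4π) = -0.30301841

-0.303018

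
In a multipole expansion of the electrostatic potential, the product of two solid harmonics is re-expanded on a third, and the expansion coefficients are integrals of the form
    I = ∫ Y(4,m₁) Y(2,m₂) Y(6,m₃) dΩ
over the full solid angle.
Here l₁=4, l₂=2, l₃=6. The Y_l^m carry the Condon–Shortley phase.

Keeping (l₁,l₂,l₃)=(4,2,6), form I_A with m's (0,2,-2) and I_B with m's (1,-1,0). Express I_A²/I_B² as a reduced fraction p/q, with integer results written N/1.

7/12

Shared (l₁,l₂,l₃)=(4,2,6): N and (l;000)² cancel in I_A²/I_B².
A: Δ = 0!·8!·4!/13! = 1/6435; Racah Σ t=0..0: t=0:+1/13824 = 1/13824; ⇒ 3j(4 2 6; 0 2 -2)² = 14/1287, sgn +1
B: Δ = 0!·8!·4!/13! = 1/6435; Racah Σ t=0..0: t=0:+1/4320 = 1/4320; ⇒ 3j(4 2 6; 1 -1 0)² = 8/429, sgn +1
I_A²/I_B² = (14/1287)/(8/429) = 7/12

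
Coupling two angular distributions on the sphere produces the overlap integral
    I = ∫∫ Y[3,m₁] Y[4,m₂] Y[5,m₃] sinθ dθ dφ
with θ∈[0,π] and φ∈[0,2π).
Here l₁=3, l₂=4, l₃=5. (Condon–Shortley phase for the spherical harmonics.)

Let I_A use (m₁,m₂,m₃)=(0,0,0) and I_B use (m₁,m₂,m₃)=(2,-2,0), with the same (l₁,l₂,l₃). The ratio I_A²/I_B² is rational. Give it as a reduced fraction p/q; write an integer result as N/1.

Same 3,4,5: normalisation and zero-m 3j drop out of the ratio.
A: Δ: 2! 4! 6! / 13! → 1/180180; sum: t=0:+1/576 t=1:−1/144 t=2:+1/576 = -1/288; 3j²(3 4 5; 0 0 0) = Δ·Π!·Σ² = 20/1001  (sign +1)
B: Δ: 2! 4! 6! / 13! → 1/180180; sum: t=0:+1/576 t=1:−1/2880 = 1/720; 3j²(3 4 5; 2 -2 0) = Δ·Π!·Σ² = 80/3003  (sign -1)
I_A²/I_B² = (20/1001)/(80/3003) = 3/4

3/4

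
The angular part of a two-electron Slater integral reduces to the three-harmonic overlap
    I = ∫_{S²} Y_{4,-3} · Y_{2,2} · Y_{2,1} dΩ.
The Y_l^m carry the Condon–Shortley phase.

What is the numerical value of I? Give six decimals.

Checks pass: Σm=0; 8 even; l₃=2∈[2,6].
(2·4+1)(2·2+1)(2·2+1) = 225
Δ: 4! 4! 0! / 9! → 1/630
sum: t=2:+1/16 = 1/16
3j²(4 2 2; 0 0 0) = Δ·Π!·Σ² = 2/35  (sign +1)
sum: t=4:+1/144 = 1/144
3j²(4 2 2; -3 2 1) = Δ·Π!·Σ² = 1/18  (sign -1)
combine: 4πI² = 225·2/35·1/18 = 5/7
take √, sign -1: I = -0.23841361

-0.238414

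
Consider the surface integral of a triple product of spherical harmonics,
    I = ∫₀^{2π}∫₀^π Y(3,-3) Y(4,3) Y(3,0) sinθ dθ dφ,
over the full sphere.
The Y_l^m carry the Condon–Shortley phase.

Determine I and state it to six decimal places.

0.203551

m-sum 0 ✓  L=10 even ✓  1≤3≤7 ✓
Π(2lᵢ+1) = 7×9×7 = 441
triangle coeff Δ(3,4,3) = 1/34650
Σ_t [1,3]: t=1:−1/72 t=2:+1/16 t=3:−1/72 = 5/144
(3j)²=2/77 [(3 4 3; 0 0 0)], sign=-1
Σ_t [4,4]: t=4:+1/288 = 1/288
(3j)²=1/22 [(3 4 3; -3 3 0)], sign=-1
⇒ 4πI² = 63/121
I = (+1)√(63/121/(4π)) = 0.20355073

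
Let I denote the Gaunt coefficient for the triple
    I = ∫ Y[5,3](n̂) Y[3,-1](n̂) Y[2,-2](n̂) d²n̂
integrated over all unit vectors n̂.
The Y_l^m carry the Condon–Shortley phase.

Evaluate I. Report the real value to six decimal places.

-0.200476

Rules hold: Σm=0, L=10 even, 2≤2≤8.
N = 11·7·5 = 385
Δ = 6!·4!·0!/11! = 1/2310
Racah Σ t=3..3: t=3:−1/144 = -1/144
⇒ 3j(5 3 2; 0 0 0)² = 10/231, sgn -1
Racah Σ t=2..2: t=2:+1/1152 = 1/1152
⇒ 3j(5 3 2; 3 -1 -2)² = 1/33, sgn +1
4πI² = N·(3j₀)²·(3jₘ)² = 50/99
I = -1·√(0.505051/4π) = -0.20047604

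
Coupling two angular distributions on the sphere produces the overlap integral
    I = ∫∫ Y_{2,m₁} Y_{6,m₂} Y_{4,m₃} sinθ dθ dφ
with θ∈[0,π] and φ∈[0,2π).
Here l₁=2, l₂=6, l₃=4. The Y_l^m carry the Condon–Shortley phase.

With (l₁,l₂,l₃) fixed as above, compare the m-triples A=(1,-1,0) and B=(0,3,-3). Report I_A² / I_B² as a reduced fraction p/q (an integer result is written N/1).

Same 2,6,4: normalisation and zero-m 3j drop out of the ratio.
A: Δ: 4! 0! 8! / 13! → 1/6435; sum: t=1:−1/3456 = -1/3456; 3j²(2 6 4; 1 -1 0) = Δ·Π!·Σ² = 35/1287  (sign -1)
B: Δ: 4! 0! 8! / 13! → 1/6435; sum: t=2:+1/20160 = 1/20160; 3j²(2 6 4; 0 3 -3) = Δ·Π!·Σ² = 12/715  (sign -1)
I_A²/I_B² = (35/1287)/(12/715) = 175/108

175/108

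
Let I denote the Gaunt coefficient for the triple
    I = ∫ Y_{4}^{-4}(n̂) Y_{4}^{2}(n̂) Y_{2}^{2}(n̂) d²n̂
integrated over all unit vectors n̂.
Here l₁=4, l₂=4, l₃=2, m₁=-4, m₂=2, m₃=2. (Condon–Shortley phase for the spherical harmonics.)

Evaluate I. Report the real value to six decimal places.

-0.106180

Checks pass: Σm=0; 10 even; l₃=2∈[0,8].
(2·4+1)(2·4+1)(2·2+1) = 405
Δ: 6! 2! 2! / 11! → 1/13860
sum: t=2:+1/192 t=3:−1/36 t=4:+1/192 = -5/288
3j²(4 4 2; 0 0 0) = Δ·Π!·Σ² = 20/693  (sign -1)
sum: t=6:+1/2880 = 1/2880
3j²(4 4 2; -4 2 2) = Δ·Π!·Σ² = 2/165  (sign +1)
combine: 4πI² = 405·20/693·2/165 = 120/847
take √, sign -1: I = -0.10618031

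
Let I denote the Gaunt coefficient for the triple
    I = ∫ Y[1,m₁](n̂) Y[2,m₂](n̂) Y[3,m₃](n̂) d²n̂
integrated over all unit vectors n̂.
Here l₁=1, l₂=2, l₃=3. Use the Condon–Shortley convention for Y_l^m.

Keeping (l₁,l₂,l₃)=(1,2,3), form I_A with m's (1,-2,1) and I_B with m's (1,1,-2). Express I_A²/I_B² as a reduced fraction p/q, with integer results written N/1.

1/10

Shared (l₁,l₂,l₃)=(1,2,3): N and (l;000)² cancel in I_A²/I_B².
A: Δ = 0!·2!·4!/7! = 1/105; Racah Σ t=0..0: t=0:+1/48 = 1/48; ⇒ 3j(1 2 3; 1 -2 1)² = 1/105, sgn +1
B: Δ = 0!·2!·4!/7! = 1/105; Racah Σ t=0..0: t=0:+1/12 = 1/12; ⇒ 3j(1 2 3; 1 1 -2)² = 2/21, sgn -1
I_A²/I_B² = (1/105)/(2/21) = 1/10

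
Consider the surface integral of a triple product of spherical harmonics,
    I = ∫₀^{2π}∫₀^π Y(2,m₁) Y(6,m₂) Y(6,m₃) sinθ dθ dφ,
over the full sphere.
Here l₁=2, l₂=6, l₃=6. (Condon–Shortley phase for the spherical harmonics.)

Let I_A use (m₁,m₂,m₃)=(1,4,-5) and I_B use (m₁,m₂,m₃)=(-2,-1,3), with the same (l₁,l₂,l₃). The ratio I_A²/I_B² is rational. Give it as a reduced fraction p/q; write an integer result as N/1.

l's match ⇒ only the (l;m) 3-j factors differ between A and B.
A: triangle coeff Δ(2,6,6) = 1/90090; Σ_t [0,1]: t=0:+1/7257600 t=1:−1/725760 = -1/806400; (3j)²=27/910 [(2 6 6; 1 4 -5)], sign=+1
B: triangle coeff Δ(2,6,6) = 1/90090; Σ_t [2,2]: t=2:+1/120960 = 1/120960; (3j)²=24/1001 [(2 6 6; -2 -1 3)], sign=-1
I_A²/I_B² = (27/910)/(24/1001) = 99/80

99/80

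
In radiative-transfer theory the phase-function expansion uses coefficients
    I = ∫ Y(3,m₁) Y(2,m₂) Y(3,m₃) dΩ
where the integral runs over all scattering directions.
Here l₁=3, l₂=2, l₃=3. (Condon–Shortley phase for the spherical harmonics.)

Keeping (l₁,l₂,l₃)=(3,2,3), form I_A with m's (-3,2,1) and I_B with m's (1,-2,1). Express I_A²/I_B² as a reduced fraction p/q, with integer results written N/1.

5/12

Shared (l₁,l₂,l₃)=(3,2,3): N and (l;000)² cancel in I_A²/I_B².
A: Δ = 2!·4!·2!/9! = 1/3780; Racah Σ t=2..2: t=2:+1/96 = 1/96; ⇒ 3j(3 2 3; -3 2 1)² = 1/42, sgn +1
B: Δ = 2!·4!·2!/9! = 1/3780; Racah Σ t=0..0: t=0:+1/16 = 1/16; ⇒ 3j(3 2 3; 1 -2 1)² = 2/35, sgn +1
I_A²/I_B² = (1/42)/(2/35) = 5/12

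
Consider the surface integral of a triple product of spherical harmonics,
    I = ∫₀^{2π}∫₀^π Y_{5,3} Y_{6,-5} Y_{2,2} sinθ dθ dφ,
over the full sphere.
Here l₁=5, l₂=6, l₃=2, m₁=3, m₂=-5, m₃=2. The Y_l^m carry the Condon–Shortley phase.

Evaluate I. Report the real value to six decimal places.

0.000000

l₁+l₂+l₃=13 is odd: 3j(l;000)=0 ⇒ I=0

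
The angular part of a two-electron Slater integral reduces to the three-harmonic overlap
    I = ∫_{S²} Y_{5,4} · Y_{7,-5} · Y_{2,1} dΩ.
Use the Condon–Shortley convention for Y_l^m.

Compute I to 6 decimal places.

Checks pass: Σm=0; 14 even; l₃=2∈[2,12].
(2·5+1)(2·7+1)(2·2+1) = 825
Δ: 10! 0! 4! / 15! → 1/15015
sum: t=5:−1/57600 = -1/57600
3j²(5 7 2; 0 0 0) = Δ·Π!·Σ² = 21/715  (sign -1)
sum: t=1:−1/2177280 = -1/2177280
3j²(5 7 2; 4 -5 1) = Δ·Π!·Σ² = 8/273  (sign +1)
combine: 4πI² = 825·21/715·8/273 = 120/169
take √, sign -1: I = -0.23770720

-0.237707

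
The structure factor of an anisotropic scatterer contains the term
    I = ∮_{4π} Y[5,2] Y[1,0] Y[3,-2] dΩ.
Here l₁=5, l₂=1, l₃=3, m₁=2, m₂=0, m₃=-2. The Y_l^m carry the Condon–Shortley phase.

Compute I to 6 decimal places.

0.000000

triangle: need 4≤l₃≤6, have 3; I=0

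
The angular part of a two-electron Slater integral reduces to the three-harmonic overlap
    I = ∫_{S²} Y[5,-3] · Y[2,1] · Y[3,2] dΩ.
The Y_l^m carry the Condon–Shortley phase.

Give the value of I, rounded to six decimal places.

Rules hold: Σm=0, L=10 even, 3≤3≤7.
N = 11·5·7 = 385
Δ = 4!·6!·0!/11! = 1/2310
Racah Σ t=2..2: t=2:+1/144 = 1/144
⇒ 3j(5 2 3; 0 0 0)² = 10/231, sgn -1
Racah Σ t=3..3: t=3:−1/720 = -1/720
⇒ 3j(5 2 3; -3 1 2)² = 8/165, sgn +1
4πI² = N·(3j₀)²·(3jₘ)² = 80/99
I = -1·√(0.808081/4π) = -0.25358436

-0.253584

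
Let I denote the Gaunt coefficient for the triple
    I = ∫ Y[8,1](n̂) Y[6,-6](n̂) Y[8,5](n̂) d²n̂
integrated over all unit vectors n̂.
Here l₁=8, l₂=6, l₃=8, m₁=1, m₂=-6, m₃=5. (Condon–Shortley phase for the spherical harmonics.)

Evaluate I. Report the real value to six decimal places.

0.134170

Rules hold: Σm=0, L=22 even, 2≤8≤14.
N = 17·13·17 = 3757
Δ = 6!·10!·6!/23! = 1/13742520792
Racah Σ t=0..6: t=0:+1/41803776000 t=1:−1/435456000 t=2:+1/39813120 t=3:−1/18662400 t=4:+1/39813120 t=5:−1/435456000 t=6:+1/41803776000 = -11/1393459200
⇒ 3j(8 6 8; 0 0 0)² = 600/96577, sgn -1
Racah Σ t=0..0: t=0:+1/15676416000 = 1/15676416000
⇒ 3j(8 6 8; 1 -6 5)² = 72/7429, sgn -1
4πI² = N·(3j₀)²·(3jₘ)² = 43200/190969
I = +1·√(0.226215/4π) = 0.13417003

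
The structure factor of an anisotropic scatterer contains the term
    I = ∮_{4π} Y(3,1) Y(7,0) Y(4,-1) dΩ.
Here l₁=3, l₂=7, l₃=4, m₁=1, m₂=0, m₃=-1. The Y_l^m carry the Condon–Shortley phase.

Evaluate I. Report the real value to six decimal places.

m-sum 0 ✓  L=14 even ✓  4≤4≤10 ✓
Π(2lᵢ+1) = 7×15×9 = 945
triangle coeff Δ(3,7,4) = 1/45045
Σ_t [3,3]: t=3:−1/20736 = -1/20736
(3j)²=35/1287 [(3 7 4; 0 0 0)], sign=-1
Σ_t [2,2]: t=2:+1/34560 = 1/34560
(3j)²=7/429 [(3 7 4; 1 0 -1)], sign=-1
⇒ 4πI² = 8575/20449
I = (+1)√(8575/20449/(4π)) = 0.18267373

0.182674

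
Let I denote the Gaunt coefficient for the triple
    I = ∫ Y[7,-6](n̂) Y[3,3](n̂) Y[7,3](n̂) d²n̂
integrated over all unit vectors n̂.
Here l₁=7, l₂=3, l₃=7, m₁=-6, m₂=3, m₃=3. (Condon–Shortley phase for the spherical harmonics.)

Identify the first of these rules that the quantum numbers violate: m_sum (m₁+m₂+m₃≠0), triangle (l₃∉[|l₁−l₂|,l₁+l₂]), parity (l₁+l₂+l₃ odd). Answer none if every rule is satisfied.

parity

Σmᵢ = 0  ✓
l₃∈[|l₁−l₂|,l₁+l₂]=[4,10], have l₃=7  ✓
Σlᵢ = 17 ⇒ odd  ✗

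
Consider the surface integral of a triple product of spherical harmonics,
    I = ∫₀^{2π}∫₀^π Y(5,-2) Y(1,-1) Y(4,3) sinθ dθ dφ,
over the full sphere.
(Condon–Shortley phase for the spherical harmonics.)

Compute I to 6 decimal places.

Checks pass: Σm=0; 10 even; l₃=4∈[4,6].
(2·5+1)(2·1+1)(2·4+1) = 297
Δ: 2! 8! 0! / 11! → 1/495
sum: t=1:−1/576 = -1/576
3j²(5 1 4; 0 0 0) = Δ·Π!·Σ² = 5/99  (sign -1)
sum: t=0:+1/10080 = 1/10080
3j²(5 1 4; -2 -1 3) = Δ·Π!·Σ² = 1/165  (sign -1)
combine: 4πI² = 297·5/99·1/165 = 1/11
take √, sign +1: I = 0.08505478

0.085055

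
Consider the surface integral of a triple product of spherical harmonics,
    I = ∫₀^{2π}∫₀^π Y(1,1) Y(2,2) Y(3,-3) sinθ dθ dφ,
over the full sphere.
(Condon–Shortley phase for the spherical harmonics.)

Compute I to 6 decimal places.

Checks pass: Σm=0; 6 even; l₃=3∈[1,3].
(2·1+1)(2·2+1)(2·3+1) = 105
Δ: 0! 2! 4! / 7! → 1/105
sum: t=0:+1/4 = 1/4
3j²(1 2 3; 0 0 0) = Δ·Π!·Σ² = 3/35  (sign -1)
sum: t=0:+1/48 = 1/48
3j²(1 2 3; 1 2 -3) = Δ·Π!·Σ² = 1/7  (sign +1)
combine: 4πI² = 105·3/35·1/7 = 9/7
take √, sign -1: I = -0.31986543

-0.319865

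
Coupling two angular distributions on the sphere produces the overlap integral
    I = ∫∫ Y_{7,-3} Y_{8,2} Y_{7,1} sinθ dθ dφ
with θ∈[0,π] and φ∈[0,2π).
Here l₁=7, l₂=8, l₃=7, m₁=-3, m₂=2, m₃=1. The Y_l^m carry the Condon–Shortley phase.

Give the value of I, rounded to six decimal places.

Checks pass: Σm=0; 22 even; l₃=7∈[1,15].
(2·7+1)(2·8+1)(2·7+1) = 3825
Δ: 8! 6! 8! / 23! → 1/22086194130
sum: t=1:−1/18289152000 t=2:+1/248832000 t=3:−1/24883200 t=4:+1/11943936 t=5:−1/24883200 t=6:+1/248832000 t=7:−1/18289152000 = 11/975421440
3j²(7 8 7; 0 0 0) = Δ·Π!·Σ² = 1750/289731  (sign -1)
sum: t=4:+1/597196800 t=5:−1/62208000 t=6:+1/39813120 t=7:−1/130636800 t=8:+1/2786918400 = 143/41803776000
3j²(7 8 7; -3 2 1) = Δ·Π!·Σ² = 26/7429  (sign +1)
combine: 4πI² = 3825·1750/289731·26/7429 = 262500/3246473
take √, sign -1: I = -0.08021467

-0.080215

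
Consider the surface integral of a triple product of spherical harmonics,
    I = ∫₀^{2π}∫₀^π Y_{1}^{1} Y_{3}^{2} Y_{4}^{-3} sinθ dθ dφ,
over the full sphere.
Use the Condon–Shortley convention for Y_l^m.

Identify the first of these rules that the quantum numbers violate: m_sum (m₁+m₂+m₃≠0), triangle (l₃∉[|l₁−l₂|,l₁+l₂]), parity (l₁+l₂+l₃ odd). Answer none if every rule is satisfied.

none

Σmᵢ = 0  ✓
l₃∈[|l₁−l₂|,l₁+l₂]=[2,4], have l₃=4  ✓
Σlᵢ = 8 ⇒ even  ✓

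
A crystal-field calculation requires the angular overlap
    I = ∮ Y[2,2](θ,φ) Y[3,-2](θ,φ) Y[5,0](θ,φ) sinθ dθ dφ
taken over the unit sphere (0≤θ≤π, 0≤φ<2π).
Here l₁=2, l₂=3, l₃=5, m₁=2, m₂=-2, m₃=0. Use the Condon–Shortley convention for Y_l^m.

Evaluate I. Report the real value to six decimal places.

0.053579

m-sum 0 ✓  L=10 even ✓  1≤5≤5 ✓
Π(2lᵢ+1) = 5×7×11 = 385
triangle coeff Δ(2,3,5) = 1/2310
Σ_t [0,0]: t=0:+1/144 = 1/144
(3j)²=10/231 [(2 3 5; 0 0 0)], sign=-1
Σ_t [0,0]: t=0:+1/2880 = 1/2880
(3j)²=1/462 [(2 3 5; 2 -2 0)], sign=-1
⇒ 4πI² = 25/693
I = (+1)√(25/693/(4π)) = 0.05357948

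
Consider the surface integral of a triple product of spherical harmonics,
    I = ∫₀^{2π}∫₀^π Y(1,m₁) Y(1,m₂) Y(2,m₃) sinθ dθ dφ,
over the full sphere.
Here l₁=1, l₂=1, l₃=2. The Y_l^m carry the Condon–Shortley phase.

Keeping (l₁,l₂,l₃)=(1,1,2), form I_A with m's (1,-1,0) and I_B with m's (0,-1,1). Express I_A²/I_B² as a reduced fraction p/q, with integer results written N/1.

1/3

l's match ⇒ only the (l;m) 3-j factors differ between A and B.
A: triangle coeff Δ(1,1,2) = 1/30; Σ_t [0,0]: t=0:+1/4 = 1/4; (3j)²=1/30 [(1 1 2; 1 -1 0)], sign=+1
B: triangle coeff Δ(1,1,2) = 1/30; Σ_t [0,0]: t=0:+1/2 = 1/2; (3j)²=1/10 [(1 1 2; 0 -1 1)], sign=-1
I_A²/I_B² = (1/30)/(1/10) = 1/3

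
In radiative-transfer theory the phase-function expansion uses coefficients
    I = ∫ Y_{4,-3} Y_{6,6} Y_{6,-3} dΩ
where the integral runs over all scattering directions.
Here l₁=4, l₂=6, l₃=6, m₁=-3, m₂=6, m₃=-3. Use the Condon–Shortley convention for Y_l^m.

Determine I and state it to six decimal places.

Checks pass: Σm=0; 16 even; l₃=6∈[2,10].
(2·4+1)(2·6+1)(2·6+1) = 1521
Δ: 4! 4! 8! / 17! → 1/15315300
sum: t=0:+1/829440 t=1:−1/25920 t=2:+1/9216 t=3:−1/25920 t=4:+1/829440 = 7/207360
3j²(4 6 6; 0 0 0) = Δ·Π!·Σ² = 28/2431  (sign +1)
sum: t=4:+1/5806080 = 1/5806080
3j²(4 6 6; -3 6 -3) = Δ·Π!·Σ² = 9/884  (sign -1)
combine: 4πI² = 1521·28/2431·9/884 = 567/3179
take √, sign -1: I = -0.11913554

-0.119136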